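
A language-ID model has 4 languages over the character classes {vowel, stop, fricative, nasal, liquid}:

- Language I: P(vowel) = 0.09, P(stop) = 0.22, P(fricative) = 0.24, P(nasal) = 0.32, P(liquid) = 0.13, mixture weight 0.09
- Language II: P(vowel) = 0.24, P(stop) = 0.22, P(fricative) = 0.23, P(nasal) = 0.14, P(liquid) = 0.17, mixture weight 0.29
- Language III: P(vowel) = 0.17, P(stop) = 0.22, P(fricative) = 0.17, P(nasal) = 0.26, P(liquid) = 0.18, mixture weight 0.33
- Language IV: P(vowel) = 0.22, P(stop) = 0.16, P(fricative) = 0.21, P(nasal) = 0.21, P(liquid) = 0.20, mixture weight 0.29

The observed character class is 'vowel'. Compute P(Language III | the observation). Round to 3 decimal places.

0.284

Posterior ∝ prior × likelihood, so P(k | x) ∝ P(Z=k) f_k(x); normalise over all components.
Evaluate each component's likelihood at the observed value:
  f_I = P(vowel | comp) = 0.09
  f_II = P(vowel | comp) = 0.24
  f_III = P(vowel | comp) = 0.17
  f_IV = P(vowel | comp) = 0.22
Weight by the priors:
  P(Z=I)·f_I = 0.09 × 0.09 = 0.0081
  P(Z=II)·f_II = 0.29 × 0.24 = 0.0696
  P(Z=III)·f_III = 0.33 × 0.17 = 0.0561
  P(Z=IV)·f_IV = 0.29 × 0.22 = 0.0638
Normaliser: 0.0081 + 0.0696 + 0.0561 + 0.0638 = 0.1976
Responsibility of Language III: 0.0561 / 0.1976 ≈ 0.284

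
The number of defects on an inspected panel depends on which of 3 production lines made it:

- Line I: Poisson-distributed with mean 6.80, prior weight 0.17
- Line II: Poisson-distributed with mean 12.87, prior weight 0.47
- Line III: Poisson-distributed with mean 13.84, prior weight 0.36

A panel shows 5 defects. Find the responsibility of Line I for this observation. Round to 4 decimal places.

0.8197

P(component k | x) = w_k·f_k(x) / marginal(x), where marginal(x) = Σ_j w_j·f_j(x).
Evaluate each component's likelihood at the observed value:
  p_I = 0.134946
  p_II = 0.00757428
  p_III = 0.00412918
Multiply by the mixture weights:
  w_I·p_I = 0.17 × 0.134946 = 0.0229409
  w_II·p_II = 0.47 × 0.00757428 = 0.00355991
  w_III·p_III = 0.36 × 0.00412918 = 0.0014865
Denominator: 0.0229409 + 0.00355991 + 0.0014865 = 0.0279873
So the posterior for Line I is 0.0229409 / 0.0279873 ≈ 0.8197.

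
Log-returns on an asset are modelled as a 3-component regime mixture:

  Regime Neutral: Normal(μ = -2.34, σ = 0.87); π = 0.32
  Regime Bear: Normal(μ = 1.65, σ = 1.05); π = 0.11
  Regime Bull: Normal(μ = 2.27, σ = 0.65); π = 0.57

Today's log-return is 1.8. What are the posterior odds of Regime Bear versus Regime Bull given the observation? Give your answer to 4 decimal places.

Posterior odds = (π_i f_i(x)) / (π_j f_j(x)); the normalising sum cancels.
Evaluate each component's likelihood at the observed value:
  f_Neutral = (1/(0.87·√(2π)))·exp(−(1.8−-2.34)²/(2·0.87²)) = 0.458554·exp(-11.32224) = 5.54889e-06
  f_Bear = (1/(1.05·√(2π)))·exp(−(1.8−1.65)²/(2·1.05²)) = 0.379945·exp(-0.01020) = 0.376088
  f_Bull = (1/(0.65·√(2π)))·exp(−(1.8−2.27)²/(2·0.65²)) = 0.613757·exp(-0.26142) = 0.472567
Odds = (0.11/0.57) × (0.376088/0.472567) = 0.192982 × 0.79584 ≈ 0.1536

0.1536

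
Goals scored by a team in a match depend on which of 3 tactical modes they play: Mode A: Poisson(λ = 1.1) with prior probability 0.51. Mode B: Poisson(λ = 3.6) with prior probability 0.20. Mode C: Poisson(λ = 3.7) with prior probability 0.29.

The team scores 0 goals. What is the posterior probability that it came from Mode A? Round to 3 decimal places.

0.931

The responsibility of component k is w_k f_k(x) divided by Σ_j w_j f_j(x).
Poisson probabilities:
  f_A = e^(−1.1)·1.1^0/0! = 0.332871
  f_B = e^(−3.6)·3.6^0/0! = 0.0273237
  f_C = e^(−3.7)·3.7^0/0! = 0.0247235
Weight by the priors:
  w_A·f_A = 0.51 × 0.332871 = 0.169764
  w_B·f_B = 0.20 × 0.0273237 = 0.00546474
  w_C·f_C = 0.29 × 0.0247235 = 0.00716982
Marginal: 0.169764 + 0.00546474 + 0.00716982 = 0.182399
P(Mode A | the observation) = 0.169764 / 0.182399 ≈ 0.931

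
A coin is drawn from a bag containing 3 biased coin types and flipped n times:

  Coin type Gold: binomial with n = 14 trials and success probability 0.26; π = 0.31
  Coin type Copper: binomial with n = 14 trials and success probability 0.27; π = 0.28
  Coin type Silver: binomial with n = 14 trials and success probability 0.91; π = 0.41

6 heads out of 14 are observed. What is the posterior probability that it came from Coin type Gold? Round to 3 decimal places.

Apply Bayes' rule: the posterior for each component is proportional to its prior times its likelihood at x.
Binomial probabilities:
  f_Gold = 0.083416
  f_Copper = 0.0938255
  f_Silver = 7.34081e-06
Prior × likelihood for each component:
  π_Gold·f_Gold = 0.31 × 0.083416 = 0.0258589
  π_Copper·f_Copper = 0.28 × 0.0938255 = 0.0262711
  π_Silver·f_Silver = 0.41 × 7.34081e-06 = 3.00973e-06
Evidence: 0.0258589 + 0.0262711 + 3.00973e-06 = 0.0521331
P(Coin type Gold | data) = 0.0258589 / 0.0521331 ≈ 0.496

0.496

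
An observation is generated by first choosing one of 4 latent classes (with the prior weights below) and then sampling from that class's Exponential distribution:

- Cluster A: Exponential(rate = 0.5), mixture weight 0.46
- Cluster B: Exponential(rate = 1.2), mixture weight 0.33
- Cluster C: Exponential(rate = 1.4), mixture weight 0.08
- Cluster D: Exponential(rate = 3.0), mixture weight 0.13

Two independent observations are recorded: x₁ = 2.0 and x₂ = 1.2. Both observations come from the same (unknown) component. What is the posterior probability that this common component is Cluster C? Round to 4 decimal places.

Posterior ∝ prior × likelihood, so P(k | x) ∝ π_k f_k(x); normalise over all components.
Since both observations come from the same component, the likelihood for component k is f_k(x₁)·f_k(x₂).
  L_A = [0.5·e^(−0.5·2.0) = 0.5·e^(−1.0000) = 0.18394] × [0.274406] = 0.0504741
  L_B = [1.2·e^(−1.2·2.0) = 1.2·e^(−2.4000) = 0.108862] × [0.284313] = 0.0309508
  L_C = [1.4·e^(−1.4·2.0) = 1.4·e^(−2.8000) = 0.0851341] × [0.260924] = 0.0222135
  L_D = [3.0·e^(−3.0·2.0) = 3.0·e^(−6.0000) = 0.00743626] × [0.0819712] = 0.000609559
Weight by the priors:
  π_A·L_A = 0.46 × 0.0504741 = 0.0232181
  π_B·L_B = 0.33 × 0.0309508 = 0.0102138
  π_C·L_C = 0.08 × 0.0222135 = 0.00177708
  π_D·L_D = 0.13 × 0.000609559 = 7.92426e-05
Sum: 0.0232181 + 0.0102138 + 0.00177708 + 7.92426e-05 = 0.0352882
Responsibility of Cluster C: 0.00177708 / 0.0352882 ≈ 0.0504

0.0504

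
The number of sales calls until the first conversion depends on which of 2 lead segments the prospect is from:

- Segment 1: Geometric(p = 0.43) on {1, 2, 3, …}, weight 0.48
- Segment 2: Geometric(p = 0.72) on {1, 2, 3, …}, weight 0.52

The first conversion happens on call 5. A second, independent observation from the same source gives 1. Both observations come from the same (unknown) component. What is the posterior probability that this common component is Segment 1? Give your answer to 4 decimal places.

By Bayes' theorem, P(k | x) = w_k f_k(x) / Σ_j w_j f_j(x).
Since both observations come from the same component, the likelihood for component k is f_k(x₁)·f_k(x₂).
  p_1 = [0.0453908] × [0.43] = 0.019518
  p_2 = [0.00442552] × [0.72] = 0.00318638
Weight by the priors:
  w_1·p_1 = 0.48 × 0.019518 = 0.00936866
  w_2·p_2 = 0.52 × 0.00318638 = 0.00165692
Marginal: 0.00936866 + 0.00165692 = 0.0110256
So the posterior for Segment 1 is 0.00936866 / 0.0110256 ≈ 0.8497.

0.8497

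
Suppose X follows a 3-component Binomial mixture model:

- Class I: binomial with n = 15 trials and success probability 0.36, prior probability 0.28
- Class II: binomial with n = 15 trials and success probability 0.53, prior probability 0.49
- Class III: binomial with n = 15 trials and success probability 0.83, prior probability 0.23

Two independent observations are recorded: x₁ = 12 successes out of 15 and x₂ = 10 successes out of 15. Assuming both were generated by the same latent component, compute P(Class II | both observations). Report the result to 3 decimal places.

0.274

Posterior ∝ prior × likelihood, so P(k | x) ∝ π_k f_k(x); normalise over all components.
Since both observations come from the same component, the likelihood for component k is f_k(x₁)·f_k(x₂).
  p_I = [0.000565173] × [0.0117891] = 6.66287e-06
  p_II = [0.0232068] × [0.120449] = 0.00279524
  p_III = [0.238944] × [0.0661578] = 0.015808
Unnormalised posteriors:
  π_I·p_I = 0.28 × 6.66287e-06 = 1.8656e-06
  π_II·p_II = 0.49 × 0.00279524 = 0.00136967
  π_III·p_III = 0.23 × 0.015808 = 0.00363583
Normaliser: 1.8656e-06 + 0.00136967 + 0.00363583 = 0.00500737
Responsibility of Class II: 0.00136967 / 0.00500737 ≈ 0.274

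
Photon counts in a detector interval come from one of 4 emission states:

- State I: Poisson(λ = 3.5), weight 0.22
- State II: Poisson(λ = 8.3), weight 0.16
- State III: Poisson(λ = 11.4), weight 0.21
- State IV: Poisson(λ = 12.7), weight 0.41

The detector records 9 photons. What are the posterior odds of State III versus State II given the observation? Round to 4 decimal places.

Posterior odds = (w_i f_i(x)) / (w_j f_j(x)); the normalising sum cancels.
Component likelihoods at x = 9 photons:
  L_I = 0.00655871
  L_II = 0.128025
  L_III = 0.100328
  L_IV = 0.0722654
Posterior odds = (w_III·L_III) / (w_II·L_II) = (0.21·0.100328) / (0.16·0.128025) = 0.0210689 / 0.020484 ≈ 1.0286

1.0286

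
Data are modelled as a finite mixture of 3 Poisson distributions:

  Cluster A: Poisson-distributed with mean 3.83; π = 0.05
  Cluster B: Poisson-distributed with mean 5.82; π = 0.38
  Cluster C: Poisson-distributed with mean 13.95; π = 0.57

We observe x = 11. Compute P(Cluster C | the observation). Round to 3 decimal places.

0.868

Apply Bayes' rule: the posterior for each component is proportional to its prior times its likelihood at x.
Component likelihoods at x = 11:
  L_A = 0.00141476
  L_B = 0.0192932
  L_C = 0.0852614
Prior × likelihood for each component:
  P(Z=A)·L_A = 0.05 × 0.00141476 = 7.0738e-05
  P(Z=B)·L_B = 0.38 × 0.0192932 = 0.0073314
  P(Z=C)·L_C = 0.57 × 0.0852614 = 0.048599
Sum: 7.0738e-05 + 0.0073314 + 0.048599 = 0.0560011
P(Cluster C | data) = 0.048599 / 0.0560011 ≈ 0.868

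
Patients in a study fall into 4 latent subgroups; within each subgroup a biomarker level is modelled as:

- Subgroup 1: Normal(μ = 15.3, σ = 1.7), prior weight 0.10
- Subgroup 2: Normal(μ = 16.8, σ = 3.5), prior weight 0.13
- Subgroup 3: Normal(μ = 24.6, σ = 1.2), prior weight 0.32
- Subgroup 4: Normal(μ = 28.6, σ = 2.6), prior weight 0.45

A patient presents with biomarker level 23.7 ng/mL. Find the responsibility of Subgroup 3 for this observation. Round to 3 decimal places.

By Bayes' theorem, P(k | x) = π_k f_k(x) / Σ_j π_j f_j(x).
Component likelihoods at x = 23.7 ng/mL:
  L_1 = 1.17155e-06
  L_2 = 0.0163265
  L_3 = 0.250948
  L_4 = 0.0259824
Unnormalised posteriors:
  π_1·L_1 = 0.10 × 1.17155e-06 = 1.17155e-07
  π_2·L_2 = 0.13 × 0.0163265 = 0.00212244
  π_3·L_3 = 0.32 × 0.250948 = 0.0803033
  π_4·L_4 = 0.45 × 0.0259824 = 0.0116921
Evidence: 1.17155e-07 + 0.00212244 + 0.0803033 + 0.0116921 = 0.0941179
So the posterior for Subgroup 3 is 0.0803033 / 0.0941179 ≈ 0.853.

0.853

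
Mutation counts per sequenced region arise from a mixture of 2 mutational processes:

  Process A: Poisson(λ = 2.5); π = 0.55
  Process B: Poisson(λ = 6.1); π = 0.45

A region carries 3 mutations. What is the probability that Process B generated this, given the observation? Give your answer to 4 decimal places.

0.2451

By Bayes' theorem, P(k | x) = P(Z=k) f_k(x) / Σ_j P(Z=j) f_j(x).
Evaluate each component's likelihood at the observed value:
  p_A = 0.213763
  p_B = 0.0848481
Weight by the priors:
  P(Z=A)·p_A = 0.55 × 0.213763 = 0.11757
  P(Z=B)·p_B = 0.45 × 0.0848481 = 0.0381816
Evidence: 0.11757 + 0.0381816 = 0.155751
So the posterior for Process B is 0.0381816 / 0.155751 ≈ 0.2451.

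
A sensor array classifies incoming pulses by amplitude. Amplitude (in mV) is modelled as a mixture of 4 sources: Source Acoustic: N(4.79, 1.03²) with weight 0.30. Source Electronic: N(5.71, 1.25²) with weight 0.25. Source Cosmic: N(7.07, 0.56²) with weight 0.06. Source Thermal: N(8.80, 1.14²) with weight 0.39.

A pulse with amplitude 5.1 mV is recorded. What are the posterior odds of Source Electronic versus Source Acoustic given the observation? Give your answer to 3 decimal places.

0.638

Only the two components matter; the odds are (π_i f_i(x)) / (π_j f_j(x)).
Component likelihoods at x = 5.1 mV:
  f_Acoustic = 0.370171
  f_Electronic = 0.283327
  f_Cosmic = 0.00146371
  f_Thermal = 0.0018054
0.0708317 / 0.111051 ≈ 0.638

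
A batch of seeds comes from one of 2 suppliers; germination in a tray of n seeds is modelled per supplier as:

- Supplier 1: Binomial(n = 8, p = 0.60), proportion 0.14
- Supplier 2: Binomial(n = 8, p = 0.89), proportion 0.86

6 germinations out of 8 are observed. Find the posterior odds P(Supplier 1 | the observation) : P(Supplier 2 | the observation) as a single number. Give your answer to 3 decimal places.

0.202

Posterior odds = (P(Z=i) f_i(x)) / (P(Z=j) f_j(x)); the normalising sum cancels.
Binomial probabilities:
  p_1 = 0.209019
  p_2 = 0.168377
Odds = (0.14/0.86) × (0.209019/0.168377) = 0.162791 × 1.24137 ≈ 0.202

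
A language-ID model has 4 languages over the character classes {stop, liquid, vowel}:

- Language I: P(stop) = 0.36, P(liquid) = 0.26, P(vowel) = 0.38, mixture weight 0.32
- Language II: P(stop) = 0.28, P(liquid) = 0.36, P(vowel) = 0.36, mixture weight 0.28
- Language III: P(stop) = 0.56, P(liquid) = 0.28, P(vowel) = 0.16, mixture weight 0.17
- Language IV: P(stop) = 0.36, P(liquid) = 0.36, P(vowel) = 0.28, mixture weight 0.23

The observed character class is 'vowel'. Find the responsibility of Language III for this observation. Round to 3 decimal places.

P(component k | x) = w_k·f_k(x) / marginal(x), where marginal(x) = Σ_j w_j·f_j(x).
Evaluate each component's likelihood at the observed value:
  L_I = P(vowel | comp) = 0.38
  L_II = P(vowel | comp) = 0.36
  L_III = P(vowel | comp) = 0.16
  L_IV = P(vowel | comp) = 0.28
Prior × likelihood for each component:
  w_I·L_I = 0.32 × 0.38 = 0.1216
  w_II·L_II = 0.28 × 0.36 = 0.1008
  w_III·L_III = 0.17 × 0.16 = 0.0272
  w_IV·L_IV = 0.23 × 0.28 = 0.0644
Sum: 0.1216 + 0.1008 + 0.0272 + 0.0644 = 0.314
Responsibility of Language III: 0.0272 / 0.314 ≈ 0.087

0.087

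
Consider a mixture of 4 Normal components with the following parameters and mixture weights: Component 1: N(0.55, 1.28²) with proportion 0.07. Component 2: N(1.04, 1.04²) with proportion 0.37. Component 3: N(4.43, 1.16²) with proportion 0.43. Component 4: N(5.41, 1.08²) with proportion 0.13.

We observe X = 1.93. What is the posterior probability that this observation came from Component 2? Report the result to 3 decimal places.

Apply Bayes' rule: the posterior for each component is proportional to its prior times its likelihood at x.
Component likelihoods at x = 1.93:
  p_1 = (1/(1.28·√(2π)))·exp(−(1.93−0.55)²/(2·1.28²)) = 0.311674·exp(-0.58118) = 0.1743
  p_2 = (1/(1.04·√(2π)))·exp(−(1.93−1.04)²/(2·1.04²)) = 0.383598·exp(-0.36617) = 0.265981
  p_3 = (1/(1.16·√(2π)))·exp(−(1.93−4.43)²/(2·1.16²)) = 0.343916·exp(-2.32238) = 0.0337174
  p_4 = (1/(1.08·√(2π)))·exp(−(1.93−5.41)²/(2·1.08²)) = 0.369391·exp(-5.19136) = 0.00205546
Multiply by the mixture weights:
  π_1·p_1 = 0.07 × 0.1743 = 0.012201
  π_2·p_2 = 0.37 × 0.265981 = 0.098413
  π_3·p_3 = 0.43 × 0.0337174 = 0.0144985
  π_4·p_4 = 0.13 × 0.00205546 = 0.000267209
Marginal: 0.012201 + 0.098413 + 0.0144985 + 0.000267209 = 0.12538
Responsibility of Component 2: 0.098413 / 0.12538 ≈ 0.785

0.785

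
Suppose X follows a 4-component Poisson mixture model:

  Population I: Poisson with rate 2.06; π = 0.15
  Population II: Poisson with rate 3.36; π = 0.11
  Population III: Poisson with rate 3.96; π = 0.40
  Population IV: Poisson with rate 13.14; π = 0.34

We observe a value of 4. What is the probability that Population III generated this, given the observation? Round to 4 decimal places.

Posterior ∝ prior × likelihood, so P(k | x) ∝ P(Z=k) f_k(x); normalise over all components.
Component likelihoods at x = 4:
  L_I = e^(−2.06)·2.06^4/4! = 0.0956337
  L_II = e^(−3.36)·3.36^4/4! = 0.184466
  L_III = e^(−3.96)·3.96^4/4! = 0.195327
  L_IV = e^(−13.14)·13.14^4/4! = 0.00244085
Multiply by the mixture weights:
  P(Z=I)·L_I = 0.15 × 0.0956337 = 0.0143451
  P(Z=II)·L_II = 0.11 × 0.184466 = 0.0202913
  P(Z=III)·L_III = 0.40 × 0.195327 = 0.078131
  P(Z=IV)·L_IV = 0.34 × 0.00244085 = 0.000829888
Marginal: 0.0143451 + 0.0202913 + 0.078131 + 0.000829888 = 0.113597
So the posterior for Population III is 0.078131 / 0.113597 ≈ 0.6878.

0.6878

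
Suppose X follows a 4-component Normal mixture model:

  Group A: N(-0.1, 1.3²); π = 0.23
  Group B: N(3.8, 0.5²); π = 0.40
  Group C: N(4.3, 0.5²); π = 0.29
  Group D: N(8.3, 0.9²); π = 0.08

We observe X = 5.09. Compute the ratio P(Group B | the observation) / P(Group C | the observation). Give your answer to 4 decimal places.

Posterior odds = (π_i f_i(x)) / (π_j f_j(x)); the normalising sum cancels.
Evaluate each component's likelihood at the observed value:
  p_A = 0.00010616
  p_B = 0.0286102
  p_C = 0.22901
  p_D = 0.000766149
Odds = (0.40/0.29) × (0.0286102/0.22901) = 1.37931 × 0.12493 ≈ 0.1723

0.1723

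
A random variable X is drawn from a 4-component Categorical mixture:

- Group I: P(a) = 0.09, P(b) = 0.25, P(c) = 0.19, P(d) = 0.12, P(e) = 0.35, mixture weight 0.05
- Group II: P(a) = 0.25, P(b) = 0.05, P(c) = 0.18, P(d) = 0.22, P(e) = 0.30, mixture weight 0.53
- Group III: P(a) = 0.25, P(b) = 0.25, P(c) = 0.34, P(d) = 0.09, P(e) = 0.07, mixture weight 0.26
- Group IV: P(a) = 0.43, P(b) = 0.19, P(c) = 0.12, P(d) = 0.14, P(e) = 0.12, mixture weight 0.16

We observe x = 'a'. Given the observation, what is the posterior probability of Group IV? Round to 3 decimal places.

Posterior ∝ prior × likelihood, so P(k | x) ∝ π_k f_k(x); normalise over all components.
Categorical probabilities:
  L_I = P(a | comp) = 0.09
  L_II = P(a | comp) = 0.25
  L_III = P(a | comp) = 0.25
  L_IV = P(a | comp) = 0.43
Unnormalised posteriors:
  π_I·L_I = 0.05 × 0.09 = 0.0045
  π_II·L_II = 0.53 × 0.25 = 0.1325
  π_III·L_III = 0.26 × 0.25 = 0.065
  π_IV·L_IV = 0.16 × 0.43 = 0.0688
Denominator: 0.0045 + 0.1325 + 0.065 + 0.0688 = 0.2708
So the posterior for Group IV is 0.0688 / 0.2708 ≈ 0.254.

0.254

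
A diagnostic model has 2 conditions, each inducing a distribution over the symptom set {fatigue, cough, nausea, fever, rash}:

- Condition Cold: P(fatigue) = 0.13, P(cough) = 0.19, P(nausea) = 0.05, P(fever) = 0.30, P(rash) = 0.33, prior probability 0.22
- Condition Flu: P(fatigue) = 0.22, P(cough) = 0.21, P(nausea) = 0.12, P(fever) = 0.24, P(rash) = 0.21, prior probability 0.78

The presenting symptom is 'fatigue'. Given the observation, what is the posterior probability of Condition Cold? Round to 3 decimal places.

0.143

By Bayes' theorem, P(k | x) = π_k f_k(x) / Σ_j π_j f_j(x).
Categorical probabilities:
  p_Cold = P(fatigue | comp) = 0.13
  p_Flu = P(fatigue | comp) = 0.22
Multiply by the mixture weights:
  π_Cold·p_Cold = 0.22 × 0.13 = 0.0286
  π_Flu·p_Flu = 0.78 × 0.22 = 0.1716
Marginal: 0.0286 + 0.1716 = 0.2002
Responsibility of Condition Cold: 0.0286 / 0.2002 ≈ 0.143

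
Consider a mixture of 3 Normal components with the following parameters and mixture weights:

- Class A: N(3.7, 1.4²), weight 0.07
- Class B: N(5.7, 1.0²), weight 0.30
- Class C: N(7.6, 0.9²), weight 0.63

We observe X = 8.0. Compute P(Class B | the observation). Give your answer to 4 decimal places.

Posterior ∝ prior × likelihood, so P(k | x) ∝ π_k f_k(x); normalise over all components.
Component likelihoods at x = 8.0:
  L_A = (1/(1.4·√(2π)))·exp(−(8.0−3.7)²/(2·1.4²)) = 0.284959·exp(-4.71684) = 0.00254851
  L_B = (1/(1.0·√(2π)))·exp(−(8.0−5.7)²/(2·1.0²)) = 0.398942·exp(-2.64500) = 0.028327
  L_C = (1/(0.9·√(2π)))·exp(−(8.0−7.6)²/(2·0.9²)) = 0.443269·exp(-0.09877) = 0.401582
Multiply by the mixture weights:
  π_A·L_A = 0.07 × 0.00254851 = 0.000178396
  π_B·L_B = 0.30 × 0.028327 = 0.00849811
  π_C·L_C = 0.63 × 0.401582 = 0.252997
Normaliser: 0.000178396 + 0.00849811 + 0.252997 = 0.261673
P(Class B | x) = 0.00849811 / 0.261673 ≈ 0.0325

0.0325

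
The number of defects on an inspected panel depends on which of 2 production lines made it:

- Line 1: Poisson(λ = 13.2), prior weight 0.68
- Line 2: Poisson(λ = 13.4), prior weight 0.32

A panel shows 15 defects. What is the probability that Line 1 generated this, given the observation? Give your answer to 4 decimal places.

0.6744

The responsibility of component k is π_k f_k(x) divided by Σ_j π_j f_j(x).
Poisson probabilities:
  f_1 = e^(−13.2)·13.2^15/15! = 0.0910798
  f_2 = e^(−13.4)·13.4^15/15! = 0.0934386
Prior × likelihood for each component:
  π_1·f_1 = 0.68 × 0.0910798 = 0.0619343
  π_2·f_2 = 0.32 × 0.0934386 = 0.0299004
Sum: 0.0619343 + 0.0299004 = 0.0918346
So the posterior for Line 1 is 0.0619343 / 0.0918346 ≈ 0.6744.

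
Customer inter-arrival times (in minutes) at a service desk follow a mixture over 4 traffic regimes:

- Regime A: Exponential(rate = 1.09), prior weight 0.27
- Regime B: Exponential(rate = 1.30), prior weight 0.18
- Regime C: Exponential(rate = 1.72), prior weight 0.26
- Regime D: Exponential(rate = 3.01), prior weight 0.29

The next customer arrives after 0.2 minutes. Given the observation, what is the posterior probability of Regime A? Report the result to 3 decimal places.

0.195

By Bayes' theorem, P(k | x) = π_k f_k(x) / Σ_j π_j f_j(x).
Exponential densities:
  f_A = 1.09·e^(−1.09·0.2) = 1.09·e^(−0.2180) = 0.876497
  f_B = 1.30·e^(−1.30·0.2) = 1.30·e^(−0.2600) = 1.00237
  f_C = 1.72·e^(−1.72·0.2) = 1.72·e^(−0.3440) = 1.21936
  f_D = 3.01·e^(−3.01·0.2) = 3.01·e^(−0.6020) = 1.64862
Prior × likelihood for each component:
  π_A·f_A = 0.27 × 0.876497 = 0.236654
  π_B·f_B = 0.18 × 1.00237 = 0.180426
  π_C·f_C = 0.26 × 1.21936 = 0.317033
  π_D·f_D = 0.29 × 1.64862 = 0.478101
Denominator: 0.236654 + 0.180426 + 0.317033 + 0.478101 = 1.21221
P(Regime A | x) = 0.236654 / 1.21221 ≈ 0.195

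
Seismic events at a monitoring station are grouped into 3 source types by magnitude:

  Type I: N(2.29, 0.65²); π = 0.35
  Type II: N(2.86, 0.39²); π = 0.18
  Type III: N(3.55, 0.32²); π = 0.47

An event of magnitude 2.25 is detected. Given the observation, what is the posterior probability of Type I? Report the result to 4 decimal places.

Apply Bayes' rule: the posterior for each component is proportional to its prior times its likelihood at x.
Normal densities:
  f_I = (1/(0.65·√(2π)))·exp(−(2.25−2.29)²/(2·0.65²)) = 0.613757·exp(-0.00189) = 0.612596
  f_II = (1/(0.39·√(2π)))·exp(−(2.25−2.86)²/(2·0.39²)) = 1.022929·exp(-1.22321) = 0.301032
  f_III = (1/(0.32·√(2π)))·exp(−(2.25−3.55)²/(2·0.32²)) = 1.246695·exp(-8.25195) = 0.000325074
Weight by the priors:
  π_I·f_I = 0.35 × 0.612596 = 0.214409
  π_II·f_II = 0.18 × 0.301032 = 0.0541858
  π_III·f_III = 0.47 × 0.000325074 = 0.000152785
Normaliser: 0.214409 + 0.0541858 + 0.000152785 = 0.268747
P(Type I | the observation) ≈ 0.7978

0.7978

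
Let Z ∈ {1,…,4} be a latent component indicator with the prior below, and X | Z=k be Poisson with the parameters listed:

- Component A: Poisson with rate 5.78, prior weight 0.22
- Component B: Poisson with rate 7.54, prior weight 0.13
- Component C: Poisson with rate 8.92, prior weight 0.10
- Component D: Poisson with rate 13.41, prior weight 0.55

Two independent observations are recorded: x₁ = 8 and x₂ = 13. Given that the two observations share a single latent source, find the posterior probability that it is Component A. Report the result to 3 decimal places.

0.024

Posterior ∝ prior × likelihood, so P(k | x) ∝ π_k f_k(x); normalise over all components.
Since both observations come from the same component, the likelihood for component k is f_k(x₁)·f_k(x₂).
  f_A = [0.0954289] × [0.0039862] = 0.000380399
  f_B = [0.13768] × [0.0217254] = 0.00299114
  f_C = [0.13289] × [0.048591] = 0.00645725
  f_D = [0.0389064] × [0.109246] = 0.00425036
Weight by the priors:
  π_A·f_A = 0.22 × 0.000380399 = 8.36878e-05
  π_B·f_B = 0.13 × 0.00299114 = 0.000388848
  π_C·f_C = 0.10 × 0.00645725 = 0.000645725
  π_D·f_D = 0.55 × 0.00425036 = 0.0023377
Normaliser: 8.36878e-05 + 0.000388848 + 0.000645725 + 0.0023377 = 0.00345596
P(Component A | x) ≈ 0.024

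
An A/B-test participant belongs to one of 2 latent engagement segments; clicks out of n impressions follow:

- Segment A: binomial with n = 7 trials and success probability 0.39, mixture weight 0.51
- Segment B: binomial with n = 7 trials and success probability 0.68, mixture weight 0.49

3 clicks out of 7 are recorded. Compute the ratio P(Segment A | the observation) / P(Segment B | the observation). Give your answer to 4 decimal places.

Posterior odds = (π_i f_i(x)) / (π_j f_j(x)); the normalising sum cancels.
Binomial probabilities:
  L_A = C(7,3)·0.39^3·0.61^4 = 35·0.059319·0.138458 = 0.287463
  L_B = C(7,3)·0.68^3·0.32^4 = 35·0.314432·0.0104858 = 0.115397
Odds = (0.51/0.49) × (0.287463/0.115397) = 1.04082 × 2.49107 ≈ 2.5927

2.5927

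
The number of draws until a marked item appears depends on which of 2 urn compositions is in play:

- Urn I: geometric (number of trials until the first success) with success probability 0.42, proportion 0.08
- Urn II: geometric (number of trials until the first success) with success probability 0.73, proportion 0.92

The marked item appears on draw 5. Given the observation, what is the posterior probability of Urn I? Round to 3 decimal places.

Posterior ∝ prior × likelihood, so P(k | x) ∝ P(Z=k) f_k(x); normalise over all components.
Geometric probabilities:
  f_I = 0.0475293
  f_II = 0.00387952
Multiply by the mixture weights:
  P(Z=I)·f_I = 0.08 × 0.0475293 = 0.00380234
  P(Z=II)·f_II = 0.92 × 0.00387952 = 0.00356916
Evidence: 0.00380234 + 0.00356916 = 0.0073715
P(Urn I | the observation) = 0.00380234 / 0.0073715 ≈ 0.516

0.516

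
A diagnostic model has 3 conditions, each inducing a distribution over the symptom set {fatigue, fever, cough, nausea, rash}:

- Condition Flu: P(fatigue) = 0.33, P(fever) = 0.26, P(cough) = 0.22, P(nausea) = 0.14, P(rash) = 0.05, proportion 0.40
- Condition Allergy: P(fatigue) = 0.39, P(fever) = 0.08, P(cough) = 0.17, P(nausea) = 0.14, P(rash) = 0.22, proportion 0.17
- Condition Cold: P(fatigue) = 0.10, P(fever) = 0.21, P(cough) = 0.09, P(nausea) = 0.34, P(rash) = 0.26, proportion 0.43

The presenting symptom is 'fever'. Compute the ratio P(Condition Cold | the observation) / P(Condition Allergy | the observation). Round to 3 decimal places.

Posterior odds = (π_i f_i(x)) / (π_j f_j(x)); the normalising sum cancels.
Categorical probabilities:
  f_Flu = P(fever | comp) = 0.26
  f_Allergy = P(fever | comp) = 0.08
  f_Cold = P(fever | comp) = 0.21
Odds = (0.43/0.17) × (0.21/0.08) = 2.52941 × 2.625 ≈ 6.640

6.640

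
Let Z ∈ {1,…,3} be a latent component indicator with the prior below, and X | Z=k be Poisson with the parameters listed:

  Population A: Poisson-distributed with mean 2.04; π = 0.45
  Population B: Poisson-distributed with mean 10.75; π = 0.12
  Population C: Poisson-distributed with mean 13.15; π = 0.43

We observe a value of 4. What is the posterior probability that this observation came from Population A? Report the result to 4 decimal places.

0.9446

P(component k | x) = w_k·f_k(x) / marginal(x), where marginal(x) = Σ_j w_j·f_j(x).
Poisson probabilities:
  f_A = e^(−2.04)·2.04^4/4! = 0.0938315
  f_B = e^(−10.75)·10.75^4/4! = 0.0119332
  f_C = e^(−13.15)·13.15^4/4! = 0.00242393
Weight by the priors:
  w_A·f_A = 0.45 × 0.0938315 = 0.0422242
  w_B·f_B = 0.12 × 0.0119332 = 0.00143198
  w_C·f_C = 0.43 × 0.00242393 = 0.00104229
Denominator: 0.0422242 + 0.00143198 + 0.00104229 = 0.0446984
P(Population A | x) ≈ 0.9446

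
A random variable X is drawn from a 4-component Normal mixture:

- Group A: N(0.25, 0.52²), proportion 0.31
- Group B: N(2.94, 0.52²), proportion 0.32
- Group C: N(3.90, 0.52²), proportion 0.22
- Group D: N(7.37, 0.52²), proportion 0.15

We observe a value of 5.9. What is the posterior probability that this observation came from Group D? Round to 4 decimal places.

Apply Bayes' rule: the posterior for each component is proportional to its prior times its likelihood at x.
Normal densities:
  p_A = (1/(0.52·√(2π)))·exp(−(5.9−0.25)²/(2·0.52²)) = 0.767197·exp(-59.02829) = 1.77519e-26
  p_B = (1/(0.52·√(2π)))·exp(−(5.9−2.94)²/(2·0.52²)) = 0.767197·exp(-16.20118) = 7.06028e-08
  p_C = (1/(0.52·√(2π)))·exp(−(5.9−3.90)²/(2·0.52²)) = 0.767197·exp(-7.39645) = 0.000470619
  p_D = (1/(0.52·√(2π)))·exp(−(5.9−7.37)²/(2·0.52²)) = 0.767197·exp(-3.99575) = 0.0141116
Weight by the priors:
  w_A·p_A = 0.31 × 1.77519e-26 = 5.5031e-27
  w_B·p_B = 0.32 × 7.06028e-08 = 2.25929e-08
  w_C·p_C = 0.22 × 0.000470619 = 0.000103536
  w_D·p_D = 0.15 × 0.0141116 = 0.00211674
Evidence: 5.5031e-27 + 2.25929e-08 + 0.000103536 + 0.00211674 = 0.0022203
Responsibility of Group D: 0.00211674 / 0.0022203 ≈ 0.9534

0.9534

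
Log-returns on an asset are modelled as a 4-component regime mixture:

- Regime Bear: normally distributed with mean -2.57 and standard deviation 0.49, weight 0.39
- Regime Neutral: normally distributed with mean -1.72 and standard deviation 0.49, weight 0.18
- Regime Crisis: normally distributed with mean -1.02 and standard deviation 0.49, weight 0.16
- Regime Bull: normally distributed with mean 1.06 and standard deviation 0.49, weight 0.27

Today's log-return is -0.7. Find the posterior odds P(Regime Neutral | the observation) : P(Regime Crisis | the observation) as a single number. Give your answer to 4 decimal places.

0.1595

Since P(k|x) ∝ π_k f_k(x), the posterior odds are π_i f_i(x) / (π_j f_j(x)).
Evaluate each component's likelihood at the observed value:
  f_Bear = 0.000559894
  f_Neutral = 0.0932766
  f_Crisis = 0.657814
  f_Bull = 0.00128598
0.0167898 / 0.10525 ≈ 0.1595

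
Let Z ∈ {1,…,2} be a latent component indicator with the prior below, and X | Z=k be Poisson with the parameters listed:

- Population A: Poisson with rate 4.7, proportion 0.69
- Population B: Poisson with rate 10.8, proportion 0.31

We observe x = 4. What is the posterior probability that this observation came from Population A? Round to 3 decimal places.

0.973

By Bayes' theorem, P(k | x) = w_k f_k(x) / Σ_j w_j f_j(x).
Poisson probabilities:
  f_A = e^(−4.7)·4.7^4/4! = 0.184925
  f_B = e^(−10.8)·10.8^4/4! = 0.0115639
Prior × likelihood for each component:
  w_A·f_A = 0.69 × 0.184925 = 0.127598
  w_B·f_B = 0.31 × 0.0115639 = 0.0035848
Denominator: 0.127598 + 0.0035848 = 0.131183
P(Population A | the observation) ≈ 0.973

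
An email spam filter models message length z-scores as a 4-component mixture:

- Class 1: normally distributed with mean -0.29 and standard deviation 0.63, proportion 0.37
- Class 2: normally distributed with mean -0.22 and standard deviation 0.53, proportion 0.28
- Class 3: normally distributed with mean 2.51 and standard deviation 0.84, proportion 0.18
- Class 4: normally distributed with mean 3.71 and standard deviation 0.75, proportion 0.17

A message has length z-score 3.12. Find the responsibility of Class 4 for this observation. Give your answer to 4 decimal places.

Apply Bayes' rule: the posterior for each component is proportional to its prior times its likelihood at x.
Normal densities:
  f_1 = (1/(0.63·√(2π)))·exp(−(3.12−-0.29)²/(2·0.63²)) = 0.633242·exp(-14.64865) = 2.75259e-07
  f_2 = (1/(0.53·√(2π)))·exp(−(3.12−-0.22)²/(2·0.53²)) = 0.752721·exp(-19.85689) = 1.79018e-09
  f_3 = (1/(0.84·√(2π)))·exp(−(3.12−2.51)²/(2·0.84²)) = 0.474931·exp(-0.26368) = 0.364853
  f_4 = (1/(0.75·√(2π)))·exp(−(3.12−3.71)²/(2·0.75²)) = 0.531923·exp(-0.30942) = 0.390363
Weight by the priors:
  w_1·f_1 = 0.37 × 2.75259e-07 = 1.01846e-07
  w_2·f_2 = 0.28 × 1.79018e-09 = 5.01251e-10
  w_3·f_3 = 0.18 × 0.364853 = 0.0656735
  w_4·f_4 = 0.17 × 0.390363 = 0.0663617
Normaliser: 1.01846e-07 + 5.01251e-10 + 0.0656735 + 0.0663617 = 0.132035
Responsibility of Class 4: 0.0663617 / 0.132035 ≈ 0.5026

0.5026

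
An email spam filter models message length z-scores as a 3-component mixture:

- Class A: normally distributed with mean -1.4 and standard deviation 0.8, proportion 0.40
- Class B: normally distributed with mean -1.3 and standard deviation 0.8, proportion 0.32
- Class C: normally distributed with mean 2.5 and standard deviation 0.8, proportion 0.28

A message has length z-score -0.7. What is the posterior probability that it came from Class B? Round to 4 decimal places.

By Bayes' theorem, P(k | x) = P(Z=k) f_k(x) / Σ_j P(Z=j) f_j(x).
Component likelihoods at x = -0.7:
  L_A = 0.340069
  L_B = 0.376422
  L_C = 0.000167288
Multiply by the mixture weights:
  P(Z=A)·L_A = 0.40 × 0.340069 = 0.136027
  P(Z=B)·L_B = 0.32 × 0.376422 = 0.120455
  P(Z=C)·L_C = 0.28 × 0.000167288 = 4.68406e-05
Evidence: 0.136027 + 0.120455 + 4.68406e-05 = 0.256529
P(Class B | -0.7) ≈ 0.4696

0.4696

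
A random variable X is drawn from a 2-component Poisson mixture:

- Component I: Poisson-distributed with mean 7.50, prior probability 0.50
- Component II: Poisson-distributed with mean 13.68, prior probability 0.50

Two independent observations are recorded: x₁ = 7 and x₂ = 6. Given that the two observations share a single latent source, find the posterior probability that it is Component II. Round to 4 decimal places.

0.0105

P(component k | x) = π_k·f_k(x) / marginal(x), where marginal(x) = Σ_j π_j·f_j(x).
Since both observations come from the same component, the likelihood for component k is f_k(x₁)·f_k(x₂).
  f_I = [0.146484] × [0.136718] = 0.020027
  f_II = [0.0203715] × [0.010424] = 0.000212353
Multiply by the mixture weights:
  π_I·f_I = 0.50 × 0.020027 = 0.0100135
  π_II·f_II = 0.50 × 0.000212353 = 0.000106177
Marginal: 0.0100135 + 0.000106177 = 0.0101197
P(Component II | data) = 0.000106177 / 0.0101197 ≈ 0.0105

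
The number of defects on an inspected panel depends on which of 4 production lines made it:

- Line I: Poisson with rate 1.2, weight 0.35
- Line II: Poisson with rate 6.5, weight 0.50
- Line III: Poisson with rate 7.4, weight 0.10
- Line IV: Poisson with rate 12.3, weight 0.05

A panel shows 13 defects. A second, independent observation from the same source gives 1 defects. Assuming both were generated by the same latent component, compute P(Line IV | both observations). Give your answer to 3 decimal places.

The responsibility of component k is P(Z=k) f_k(x) divided by Σ_j P(Z=j) f_j(x).
Since both observations come from the same component, the likelihood for component k is f_k(x₁)·f_k(x₂).
  f_I = [e^(−1.2)·1.2^13/13! = 5.17514e-10] × [0.361433] = 1.87047e-10
  f_II = [e^(−6.5)·6.5^13/13! = 0.00892646] × [0.00977235] = 8.72325e-05
  f_III = [e^(−7.4)·7.4^13/13! = 0.0195863] × [0.00452327] = 8.85942e-05
  f_IV = [e^(−12.3)·12.3^13/13! = 0.107811] × [5.59865e-05] = 6.03597e-06
Weight by the priors:
  P(Z=I)·f_I = 0.35 × 1.87047e-10 = 6.54664e-11
  P(Z=II)·f_II = 0.50 × 8.72325e-05 = 4.36163e-05
  P(Z=III)·f_III = 0.10 × 8.85942e-05 = 8.85942e-06
  P(Z=IV)·f_IV = 0.05 × 6.03597e-06 = 3.01798e-07
Sum: 6.54664e-11 + 4.36163e-05 + 8.85942e-06 + 3.01798e-07 = 5.27775e-05
P(Line IV | data) = 3.01798e-07 / 5.27775e-05 ≈ 0.006

0.006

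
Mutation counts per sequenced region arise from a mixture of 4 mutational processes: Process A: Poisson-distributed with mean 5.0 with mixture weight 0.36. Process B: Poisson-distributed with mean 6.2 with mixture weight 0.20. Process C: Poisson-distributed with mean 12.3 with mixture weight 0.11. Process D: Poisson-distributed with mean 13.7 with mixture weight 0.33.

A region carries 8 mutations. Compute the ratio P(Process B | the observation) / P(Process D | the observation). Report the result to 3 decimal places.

1.928

The posterior odds equal the prior odds times the likelihood ratio: (π_i/π_j)·(f_i(x)/f_j(x)).
Poisson probabilities:
  f_A = e^(−5.0)·5.0^8/8! = 0.065278
  f_B = e^(−6.2)·6.2^8/8! = 0.109897
  f_C = e^(−12.3)·12.3^8/8! = 0.0591423
  f_D = e^(−13.7)·13.7^8/8! = 0.0345469
Odds = (0.20/0.33) × (0.109897/0.0345469) = 0.606061 × 3.1811 ≈ 1.928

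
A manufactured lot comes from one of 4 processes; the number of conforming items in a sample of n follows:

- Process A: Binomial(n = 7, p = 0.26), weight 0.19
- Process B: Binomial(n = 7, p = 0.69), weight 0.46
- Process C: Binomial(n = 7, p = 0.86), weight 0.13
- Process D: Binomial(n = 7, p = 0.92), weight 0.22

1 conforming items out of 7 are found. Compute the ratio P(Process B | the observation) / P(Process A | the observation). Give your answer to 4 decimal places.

Posterior odds = (P(Z=i) f_i(x)) / (P(Z=j) f_j(x)); the normalising sum cancels.
Evaluate each component's likelihood at the observed value:
  f_A = C(7,1)·0.26^1·0.74^6 = 7·0.26·0.164206 = 0.298856
  f_B = C(7,1)·0.69^1·0.31^6 = 7·0.69·0.000887504 = 0.00428664
  f_C = C(7,1)·0.86^1·0.14^6 = 7·0.86·7.52954e-06 = 4.53278e-05
  f_D = C(7,1)·0.92^1·0.08^6 = 7·0.92·2.62144e-07 = 1.68821e-06
0.00197186 / 0.0567826 ≈ 0.0347

0.0347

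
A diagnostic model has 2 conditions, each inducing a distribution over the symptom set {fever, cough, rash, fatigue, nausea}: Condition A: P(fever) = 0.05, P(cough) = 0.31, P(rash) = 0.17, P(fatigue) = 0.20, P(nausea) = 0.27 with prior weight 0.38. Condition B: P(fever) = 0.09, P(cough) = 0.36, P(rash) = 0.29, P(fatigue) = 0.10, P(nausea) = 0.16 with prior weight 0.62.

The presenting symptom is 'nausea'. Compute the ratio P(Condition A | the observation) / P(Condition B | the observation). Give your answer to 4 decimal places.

Since P(k|x) ∝ π_k f_k(x), the posterior odds are π_i f_i(x) / (π_j f_j(x)).
Component likelihoods at x = 'nausea':
  f_A = 0.27
  f_B = 0.16
Posterior odds = (π_A·f_A) / (π_B·f_B) = (0.38·0.27) / (0.62·0.16) = 0.1026 / 0.0992 ≈ 1.0343

1.0343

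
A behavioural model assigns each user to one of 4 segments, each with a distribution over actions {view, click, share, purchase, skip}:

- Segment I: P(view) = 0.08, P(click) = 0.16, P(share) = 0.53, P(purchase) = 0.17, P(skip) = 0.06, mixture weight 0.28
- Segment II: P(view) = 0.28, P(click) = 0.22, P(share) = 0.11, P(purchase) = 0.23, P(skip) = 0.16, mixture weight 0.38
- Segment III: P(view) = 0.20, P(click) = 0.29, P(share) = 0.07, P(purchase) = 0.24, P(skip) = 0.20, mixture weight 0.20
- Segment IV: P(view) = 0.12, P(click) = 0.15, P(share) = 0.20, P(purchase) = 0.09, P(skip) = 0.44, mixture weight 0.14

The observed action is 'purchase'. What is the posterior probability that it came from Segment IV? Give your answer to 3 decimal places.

0.064

P(component k | x) = π_k·f_k(x) / marginal(x), where marginal(x) = Σ_j π_j·f_j(x).
Component likelihoods at x = 'purchase':
  L_I = 0.17
  L_II = 0.23
  L_III = 0.24
  L_IV = 0.09
Prior × likelihood for each component:
  π_I·L_I = 0.28 × 0.17 = 0.0476
  π_II·L_II = 0.38 × 0.23 = 0.0874
  π_III·L_III = 0.20 × 0.24 = 0.048
  π_IV·L_IV = 0.14 × 0.09 = 0.0126
Evidence: 0.0476 + 0.0874 + 0.048 + 0.0126 = 0.1956
P(Segment IV | 'purchase') ≈ 0.064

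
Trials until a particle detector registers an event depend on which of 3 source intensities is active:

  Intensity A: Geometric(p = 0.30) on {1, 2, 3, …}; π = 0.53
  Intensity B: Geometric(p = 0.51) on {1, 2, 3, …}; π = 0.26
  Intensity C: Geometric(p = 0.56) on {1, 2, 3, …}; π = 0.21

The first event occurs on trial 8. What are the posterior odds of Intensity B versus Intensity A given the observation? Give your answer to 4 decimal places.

0.0687

Only the two components matter; the odds are (π_i f_i(x)) / (π_j f_j(x)).
Component likelihoods at x = 8:
  f_A = 0.0247063
  f_B = 0.00345894
  f_C = 0.00178796
Odds = (0.26/0.53) × (0.00345894/0.0247063) = 0.490566 × 0.140002 ≈ 0.0687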